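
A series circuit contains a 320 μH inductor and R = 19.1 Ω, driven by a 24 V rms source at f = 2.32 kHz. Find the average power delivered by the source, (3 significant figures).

ω = 2πf = 14580 rad/s
X_L = ωL = 4.66 Ω
Z = 19.1 + j4.66 Ω
|Z| = √(19.1² + 4.66²) = 19.7 Ω
∠Z = arctan(4.66/19.1) = 13.7°
I = V/|Z| = 1.22 A
P = VI cos φ = 24 × 1.22 × cos(13.7°) = 28.5 W

28.5 W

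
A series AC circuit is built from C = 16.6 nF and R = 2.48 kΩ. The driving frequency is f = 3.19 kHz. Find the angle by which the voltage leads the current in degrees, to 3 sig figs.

-50.5°

ω = 2πf = 20040 rad/s
X_C = 1/(ωC) = 3010 Ω
Z = 2480 − j3010 Ω
|Z| = √(2480² + 3010²) = 3900 Ω
∠Z = arctan(-3010/2480) = -50.5°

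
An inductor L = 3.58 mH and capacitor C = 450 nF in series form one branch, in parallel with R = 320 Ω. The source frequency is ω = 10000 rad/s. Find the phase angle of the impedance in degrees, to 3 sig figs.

-59.8°

X_L = ωL = 35.8 Ω
X_C = 1/(ωC) = 222 Ω
Branch 1: Z₁ = R = 320 Ω
Branch 2 (series LC): Z₂ = j(X_L − X_C) = −j186 Ω
Parallel: Z = Z₁Z₂/(Z₁+Z₂), |Z| = 161 Ω, ∠Z = -59.8°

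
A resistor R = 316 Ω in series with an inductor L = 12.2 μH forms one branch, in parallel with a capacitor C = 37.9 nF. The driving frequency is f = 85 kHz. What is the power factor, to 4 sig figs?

ω = 2πf = 534100 rad/s
X_L = ωL = 6.516 Ω
X_C = 1/(ωC) = 49.40 Ω
Branch 1 (R+jX_L): Z₁ = 316.0 + j6.516 Ω, |Z₁| = 316.1 Ω
Branch 2 (−jX_C): Z₂ = −j49.40 Ω
Parallel: Z = Z₁Z₂/(Z₁+Z₂), |Z| = 48.97 Ω, ∠Z = -81.09°
cos φ = cos(-81.09°) = 0.1549

0.1549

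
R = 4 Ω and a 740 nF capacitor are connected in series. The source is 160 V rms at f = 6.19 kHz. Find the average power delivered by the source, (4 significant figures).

ω = 2πf = 38890 rad/s
X_C = 1/(ωC) = 34.75 Ω
Z = 4.000 − j34.75 Ω
|Z| = √(4.000² + 34.75²) = 34.97 Ω
∠Z = arctan(-34.75/4.000) = -83.43°
I = V/|Z| = 4.575 A
P = VI cos φ = 160 × 4.575 × cos(-83.43°) = 83.71 W

83.71 W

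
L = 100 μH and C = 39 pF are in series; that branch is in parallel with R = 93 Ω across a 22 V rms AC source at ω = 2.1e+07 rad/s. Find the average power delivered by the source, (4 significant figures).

X_L = ωL = 2100 Ω
X_C = 1/(ωC) = 1221 Ω
Branch 1: Z₁ = R = 93.00 Ω
Branch 2 (series LC): Z₂ = j(X_L − X_C) = j879.0 Ω
Parallel: Z = Z₁Z₂/(Z₁+Z₂), |Z| = 92.48 Ω, ∠Z = 6.040°
I = V/|Z| = 237.9 mA
P = VI cos φ = 22 × 0.2379 × cos(6.040°) = 5.204 W

5.204 W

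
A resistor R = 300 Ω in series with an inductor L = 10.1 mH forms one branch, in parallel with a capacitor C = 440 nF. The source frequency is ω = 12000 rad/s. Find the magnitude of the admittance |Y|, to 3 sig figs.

X_L = ωL = 121 Ω
X_C = 1/(ωC) = 189 Ω
Branch 1 (R+jX_L): Z₁ = 300 + j121 Ω, |Z₁| = 324 Ω
Branch 2 (−jX_C): Z₂ = −j189 Ω
Parallel: Z = Z₁Z₂/(Z₁+Z₂), |Z| = 199 Ω, ∠Z = -55.2°
|Y| = 1/|Z| = 5.02 mS

5.02 mS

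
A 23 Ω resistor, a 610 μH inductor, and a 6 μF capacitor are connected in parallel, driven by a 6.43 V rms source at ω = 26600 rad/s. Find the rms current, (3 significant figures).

X_L = ωL = 16.2 Ω
X_C = 1/(ωC) = 6.27 Ω
Parallel: admittances add. Y = 1/R + 1/(jωL) + jωC
Y = (0.0435 + j0.0980) S
|Y| = 0.107 S → |Z| = 1/|Y| = 9.33 Ω, ∠Z = −∠Y = -66.1°
I = V/|Z| = 6.43/9.33 = 689 mA

689 mA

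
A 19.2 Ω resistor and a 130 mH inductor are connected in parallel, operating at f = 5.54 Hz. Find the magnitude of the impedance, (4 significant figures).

4.404 Ω

ω = 2πf = 34.81 rad/s
X_L = ωL = 4.525 Ω
Parallel: admittances add. Y = 1/R + 1/(jωL)
Y = (0.05208 − j0.2210) S
|Y| = 0.2270 S → |Z| = 1/|Y| = 4.404 Ω, ∠Z = −∠Y = 76.74°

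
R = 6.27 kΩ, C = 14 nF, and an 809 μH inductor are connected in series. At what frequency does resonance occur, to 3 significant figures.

47.3 kHz

ω₀ = 1/√(LC) = 1/√(0.000809 × 1.4e-08) = 297100 rad/s
f₀ = ω₀/(2π) = 47.3 kHz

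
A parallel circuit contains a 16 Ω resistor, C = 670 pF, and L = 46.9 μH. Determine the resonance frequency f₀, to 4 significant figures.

897.8 kHz

ω₀ = 1/√(LC) = 1/√(4.69e-05 × 6.7e-10) = 5.641e+06 rad/s
f₀ = ω₀/(2π) = 897.8 kHz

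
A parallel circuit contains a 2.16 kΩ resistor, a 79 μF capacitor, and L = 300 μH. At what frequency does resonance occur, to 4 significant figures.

ω₀ = 1/√(LC) = 1/√(0.0003 × 7.9e-05) = 6496 rad/s
f₀ = ω₀/(2π) = 1.034 kHz

1.034 kHz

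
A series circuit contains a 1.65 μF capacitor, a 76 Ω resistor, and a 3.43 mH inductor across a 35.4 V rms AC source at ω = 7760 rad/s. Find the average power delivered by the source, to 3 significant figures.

X_L = ωL = 26.6 Ω
X_C = 1/(ωC) = 78.1 Ω
Net reactance X = X_L − X_C = -51.5 Ω
Z = 76.0 − j51.5 Ω
|Z| = √(76.0² + 51.5²) = 91.8 Ω
∠Z = arctan(-51.5/76.0) = -34.1°
I = V/|Z| = 386 mA
P = VI cos φ = 35.4 × 0.386 × cos(-34.1°) = 11.3 W

11.3 W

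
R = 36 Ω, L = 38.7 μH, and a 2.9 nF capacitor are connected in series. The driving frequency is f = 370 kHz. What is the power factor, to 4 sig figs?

ω = 2πf = 2.325e+06 rad/s
X_L = ωL = 89.97 Ω
X_C = 1/(ωC) = 148.3 Ω
Net reactance X = X_L − X_C = -58.36 Ω
Z = 36.00 − j58.36 Ω
|Z| = √(36.00² + 58.36²) = 68.57 Ω
∠Z = arctan(-58.36/36.00) = -58.33°
cos φ = cos(-58.33°) = 0.5250

0.5250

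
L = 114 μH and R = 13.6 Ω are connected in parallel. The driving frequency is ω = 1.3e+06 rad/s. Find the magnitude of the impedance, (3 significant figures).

13.5 Ω

X_L = ωL = 148 Ω
Parallel: admittances add. Y = 1/R + 1/(jωL)
Y = (0.0735 − j0.00675) S
|Y| = 0.0738 S → |Z| = 1/|Y| = 13.5 Ω, ∠Z = −∠Y = 5.24°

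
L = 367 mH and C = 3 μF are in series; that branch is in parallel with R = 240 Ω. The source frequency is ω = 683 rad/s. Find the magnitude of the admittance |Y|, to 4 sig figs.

5.925 mS

X_L = ωL = 250.7 Ω
X_C = 1/(ωC) = 488.0 Ω
Branch 1: Z₁ = R = 240.0 Ω
Branch 2 (series LC): Z₂ = j(X_L − X_C) = −j237.4 Ω
Parallel: Z = Z₁Z₂/(Z₁+Z₂), |Z| = 168.8 Ω, ∠Z = -45.31°
|Y| = 1/|Z| = 5.925 mS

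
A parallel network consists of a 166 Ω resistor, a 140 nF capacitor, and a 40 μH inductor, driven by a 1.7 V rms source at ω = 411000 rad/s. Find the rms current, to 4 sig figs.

11.67 mA

X_L = ωL = 16.44 Ω
X_C = 1/(ωC) = 17.38 Ω
Parallel: admittances add. Y = 1/R + 1/(jωL) + jωC
Y = (0.006024 − j0.003287) S
|Y| = 0.006863 S → |Z| = 1/|Y| = 145.7 Ω, ∠Z = −∠Y = 28.62°
I = V/|Z| = 1.7/145.7 = 11.67 mA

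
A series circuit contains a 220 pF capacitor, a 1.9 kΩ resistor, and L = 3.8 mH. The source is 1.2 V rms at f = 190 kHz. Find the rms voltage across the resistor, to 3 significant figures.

1.12 V

ω = 2πf = 1.194e+06 rad/s
X_L = ωL = 4540 Ω
X_C = 1/(ωC) = 3810 Ω
Net reactance X = X_L − X_C = 729 Ω
Z = 1900 + j729 Ω
|Z| = √(1900² + 729²) = 2040 Ω
I = V/|Z| = 590 μA
V_R = I·|Z_R| = 0.000590 × 1900 = 1.12 V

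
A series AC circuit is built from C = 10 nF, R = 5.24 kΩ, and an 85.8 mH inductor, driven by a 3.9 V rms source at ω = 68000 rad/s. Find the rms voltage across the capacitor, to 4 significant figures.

0.8411 V

X_L = ωL = 5834 Ω
X_C = 1/(ωC) = 1471 Ω
Net reactance X = X_L − X_C = 4364 Ω
Z = 5240 + j4364 Ω
|Z| = √(5240² + 4364²) = 6819 Ω
I = V/|Z| = 571.9 μA
V_C = I·|Z_C| = 0.0005719 × 1471 = 0.8411 V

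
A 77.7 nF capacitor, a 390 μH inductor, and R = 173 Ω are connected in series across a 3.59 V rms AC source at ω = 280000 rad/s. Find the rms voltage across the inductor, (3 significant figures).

2.13 V

X_L = ωL = 109 Ω
X_C = 1/(ωC) = 46.0 Ω
Net reactance X = X_L − X_C = 63.2 Ω
Z = 173 + j63.2 Ω
|Z| = √(173² + 63.2²) = 184 Ω
I = V/|Z| = 19.5 mA
V_L = I·|Z_L| = 0.0195 × 109 = 2.13 V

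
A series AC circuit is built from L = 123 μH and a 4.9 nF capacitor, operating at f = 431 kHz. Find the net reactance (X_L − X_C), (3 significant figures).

ω = 2πf = 2.708e+06 rad/s
X_L = ωL = 333 Ω
X_C = 1/(ωC) = 75.4 Ω
X = 333 − 75.4 = 258 Ω

258 Ω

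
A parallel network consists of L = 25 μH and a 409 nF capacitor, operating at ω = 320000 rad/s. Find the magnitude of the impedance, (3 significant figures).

170 Ω

X_L = ωL = 8.00 Ω
X_C = 1/(ωC) = 7.64 Ω
Parallel: admittances add. Y = 1/(jωL) + jωC
Y = (0 + j0.00588) S
|Y| = 0.00588 S → |Z| = 1/|Y| = 170 Ω, ∠Z = −∠Y = -90.0°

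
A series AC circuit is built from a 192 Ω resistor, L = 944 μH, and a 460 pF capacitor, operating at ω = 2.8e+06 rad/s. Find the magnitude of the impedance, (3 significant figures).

1880 Ω

X_L = ωL = 2640 Ω
X_C = 1/(ωC) = 776 Ω
Net reactance X = X_L − X_C = 1870 Ω
Z = 192 + j1870 Ω
|Z| = √(192² + 1870²) = 1880 Ω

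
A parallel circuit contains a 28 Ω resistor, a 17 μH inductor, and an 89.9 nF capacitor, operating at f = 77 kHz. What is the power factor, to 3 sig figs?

0.416

ω = 2πf = 483800 rad/s
X_L = ωL = 8.22 Ω
X_C = 1/(ωC) = 23.0 Ω
Parallel: admittances add. Y = 1/R + 1/(jωL) + jωC
Y = (0.0357 − j0.0781) S
|Y| = 0.0859 S → |Z| = 1/|Y| = 11.6 Ω, ∠Z = −∠Y = 65.4°
cos φ = cos(65.4°) = 0.416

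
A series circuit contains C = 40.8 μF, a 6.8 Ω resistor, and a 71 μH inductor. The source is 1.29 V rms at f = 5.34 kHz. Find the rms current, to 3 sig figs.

184 mA

ω = 2πf = 33550 rad/s
X_L = ωL = 2.38 Ω
X_C = 1/(ωC) = 0.730 Ω
Net reactance X = X_L − X_C = 1.65 Ω
Z = 6.80 + j1.65 Ω
|Z| = √(6.80² + 1.65²) = 7.00 Ω
I = V/|Z| = 1.29/7.00 = 184 mA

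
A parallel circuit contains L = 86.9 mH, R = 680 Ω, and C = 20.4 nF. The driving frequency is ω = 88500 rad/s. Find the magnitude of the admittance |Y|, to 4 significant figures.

X_L = ωL = 7691 Ω
X_C = 1/(ωC) = 553.9 Ω
Parallel: admittances add. Y = 1/R + 1/(jωL) + jωC
Y = (0.001471 + j0.001675) S
|Y| = 0.002229 S → |Z| = 1/|Y| = 448.6 Ω, ∠Z = −∠Y = -48.72°

2.229 mS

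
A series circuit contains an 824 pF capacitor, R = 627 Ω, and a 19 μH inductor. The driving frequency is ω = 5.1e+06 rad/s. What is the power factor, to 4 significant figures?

0.9756

X_L = ωL = 96.90 Ω
X_C = 1/(ωC) = 238.0 Ω
Net reactance X = X_L − X_C = -141.1 Ω
Z = 627.0 − j141.1 Ω
|Z| = √(627.0² + 141.1²) = 642.7 Ω
∠Z = arctan(-141.1/627.0) = -12.68°
cos φ = cos(-12.68°) = 0.9756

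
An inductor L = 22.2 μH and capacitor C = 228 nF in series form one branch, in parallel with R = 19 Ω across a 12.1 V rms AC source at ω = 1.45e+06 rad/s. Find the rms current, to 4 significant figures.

760.1 mA

X_L = ωL = 32.19 Ω
X_C = 1/(ωC) = 3.025 Ω
Branch 1: Z₁ = R = 19.00 Ω
Branch 2 (series LC): Z₂ = j(X_L − X_C) = j29.17 Ω
Parallel: Z = Z₁Z₂/(Z₁+Z₂), |Z| = 15.92 Ω, ∠Z = 33.08°
I = V/|Z| = 12.1/15.92 = 760.1 mA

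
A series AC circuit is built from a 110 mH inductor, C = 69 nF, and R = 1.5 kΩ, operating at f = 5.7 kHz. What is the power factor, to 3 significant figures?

0.391

ω = 2πf = 35810 rad/s
X_L = ωL = 3940 Ω
X_C = 1/(ωC) = 405 Ω
Net reactance X = X_L − X_C = 3530 Ω
Z = 1500 + j3530 Ω
|Z| = √(1500² + 3530²) = 3840 Ω
∠Z = arctan(3530/1500) = 67.0°
cos φ = cos(67.0°) = 0.391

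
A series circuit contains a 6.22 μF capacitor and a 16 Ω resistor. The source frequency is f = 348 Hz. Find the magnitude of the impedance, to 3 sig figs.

75.2 Ω

ω = 2πf = 2187 rad/s
X_C = 1/(ωC) = 73.5 Ω
Z = 16.0 − j73.5 Ω
|Z| = √(16.0² + 73.5²) = 75.2 Ω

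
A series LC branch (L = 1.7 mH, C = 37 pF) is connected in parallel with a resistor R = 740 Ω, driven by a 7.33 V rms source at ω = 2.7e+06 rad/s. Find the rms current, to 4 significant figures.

9.997 mA

X_L = ωL = 4590 Ω
X_C = 1/(ωC) = 10010 Ω
Branch 1: Z₁ = R = 740.0 Ω
Branch 2 (series LC): Z₂ = j(X_L − X_C) = −j5420 Ω
Parallel: Z = Z₁Z₂/(Z₁+Z₂), |Z| = 733.2 Ω, ∠Z = -7.775°
I = V/|Z| = 7.33/733.2 = 9.997 mA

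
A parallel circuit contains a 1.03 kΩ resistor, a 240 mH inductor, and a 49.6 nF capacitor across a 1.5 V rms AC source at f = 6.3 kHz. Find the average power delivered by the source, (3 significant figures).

2.18 mW

ω = 2πf = 39580 rad/s
X_L = ωL = 9500 Ω
X_C = 1/(ωC) = 509 Ω
Parallel: admittances add. Y = 1/R + 1/(jωL) + jωC
Y = (0.000971 + j0.00186) S
|Y| = 0.00210 S → |Z| = 1/|Y| = 477 Ω, ∠Z = −∠Y = -62.4°
I = V/|Z| = 3.14 mA
P = VI cos φ = 1.5 × 0.00314 × cos(-62.4°) = 2.18 mW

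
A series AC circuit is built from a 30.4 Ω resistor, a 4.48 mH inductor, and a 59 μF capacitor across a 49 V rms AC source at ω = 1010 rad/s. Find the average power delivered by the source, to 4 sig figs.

X_L = ωL = 4.525 Ω
X_C = 1/(ωC) = 16.78 Ω
Net reactance X = X_L − X_C = -12.26 Ω
Z = 30.40 − j12.26 Ω
|Z| = √(30.40² + 12.26²) = 32.78 Ω
∠Z = arctan(-12.26/30.40) = -21.96°
I = V/|Z| = 1.495 A
P = VI cos φ = 49 × 1.495 × cos(-21.96°) = 67.94 W

67.94 W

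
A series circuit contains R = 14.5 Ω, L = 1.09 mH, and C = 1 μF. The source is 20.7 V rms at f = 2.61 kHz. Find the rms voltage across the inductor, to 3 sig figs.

ω = 2πf = 16400 rad/s
X_L = ωL = 17.9 Ω
X_C = 1/(ωC) = 61.0 Ω
Net reactance X = X_L − X_C = -43.1 Ω
Z = 14.5 − j43.1 Ω
|Z| = √(14.5² + 43.1²) = 45.5 Ω
I = V/|Z| = 455 mA
V_L = I·|Z_L| = 0.455 × 17.9 = 8.14 V

8.14 V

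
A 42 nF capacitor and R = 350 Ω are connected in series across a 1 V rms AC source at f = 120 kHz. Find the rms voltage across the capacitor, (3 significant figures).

0.0899 V

ω = 2πf = 754000 rad/s
X_C = 1/(ωC) = 31.6 Ω
Z = 350 − j31.6 Ω
|Z| = √(350² + 31.6²) = 351 Ω
I = V/|Z| = 2.85 mA
V_C = I·|Z_C| = 0.00285 × 31.6 = 0.0899 V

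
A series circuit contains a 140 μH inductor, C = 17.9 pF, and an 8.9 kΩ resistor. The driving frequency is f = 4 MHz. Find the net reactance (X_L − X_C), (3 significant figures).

ω = 2πf = 2.513e+07 rad/s
X_L = ωL = 3520 Ω
X_C = 1/(ωC) = 2220 Ω
X = 3520 − 2220 = 1300 Ω

1300 Ω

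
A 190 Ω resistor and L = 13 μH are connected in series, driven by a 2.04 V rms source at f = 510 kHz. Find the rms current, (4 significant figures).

10.49 mA

ω = 2πf = 3.204e+06 rad/s
X_L = ωL = 41.66 Ω
Z = 190.0 + j41.66 Ω
|Z| = √(190.0² + 41.66²) = 194.5 Ω
I = V/|Z| = 2.04/194.5 = 10.49 mA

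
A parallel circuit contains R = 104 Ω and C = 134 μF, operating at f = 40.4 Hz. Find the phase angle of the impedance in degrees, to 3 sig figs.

-74.2°

ω = 2πf = 253.8 rad/s
X_C = 1/(ωC) = 29.4 Ω
Parallel: admittances add. Y = 1/R + jωC
Y = (0.00962 + j0.0340) S
|Y| = 0.0353 S → |Z| = 1/|Y| = 28.3 Ω, ∠Z = −∠Y = -74.2°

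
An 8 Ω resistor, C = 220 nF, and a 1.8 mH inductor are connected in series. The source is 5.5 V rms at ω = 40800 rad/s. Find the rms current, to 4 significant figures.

141.7 mA

X_L = ωL = 73.44 Ω
X_C = 1/(ωC) = 111.4 Ω
Net reactance X = X_L − X_C = -37.97 Ω
Z = 8.000 − j37.97 Ω
|Z| = √(8.000² + 37.97²) = 38.80 Ω
I = V/|Z| = 5.5/38.80 = 141.7 mA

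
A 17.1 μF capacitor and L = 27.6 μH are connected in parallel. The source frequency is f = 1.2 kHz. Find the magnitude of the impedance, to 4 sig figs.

ω = 2πf = 7540 rad/s
X_L = ωL = 0.2081 Ω
X_C = 1/(ωC) = 7.756 Ω
Parallel: admittances add. Y = 1/(jωL) + jωC
Y = (0 − j4.676) S
|Y| = 4.676 S → |Z| = 1/|Y| = 0.2138 Ω, ∠Z = −∠Y = 90.00°

0.2138 Ω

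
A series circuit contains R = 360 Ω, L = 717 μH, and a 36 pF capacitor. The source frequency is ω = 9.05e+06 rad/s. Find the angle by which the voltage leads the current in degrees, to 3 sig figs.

84.0°

X_L = ωL = 6490 Ω
X_C = 1/(ωC) = 3070 Ω
Net reactance X = X_L − X_C = 3420 Ω
Z = 360 + j3420 Ω
|Z| = √(360² + 3420²) = 3440 Ω
∠Z = arctan(3420/360) = 84.0°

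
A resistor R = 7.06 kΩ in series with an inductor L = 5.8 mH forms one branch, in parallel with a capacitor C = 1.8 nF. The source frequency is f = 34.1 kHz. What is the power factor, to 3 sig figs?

ω = 2πf = 214300 rad/s
X_L = ωL = 1240 Ω
X_C = 1/(ωC) = 2590 Ω
Branch 1 (R+jX_L): Z₁ = 7060 + j1240 Ω, |Z₁| = 7170 Ω
Branch 2 (−jX_C): Z₂ = −j2590 Ω
Parallel: Z = Z₁Z₂/(Z₁+Z₂), |Z| = 2590 Ω, ∠Z = -69.2°
cos φ = cos(-69.2°) = 0.355

0.355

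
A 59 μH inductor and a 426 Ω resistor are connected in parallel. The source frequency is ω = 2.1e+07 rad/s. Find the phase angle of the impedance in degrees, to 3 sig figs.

X_L = ωL = 1240 Ω
Parallel: admittances add. Y = 1/R + 1/(jωL)
Y = (0.00235 − j0.000807) S
|Y| = 0.00248 S → |Z| = 1/|Y| = 403 Ω, ∠Z = −∠Y = 19.0°

19.0°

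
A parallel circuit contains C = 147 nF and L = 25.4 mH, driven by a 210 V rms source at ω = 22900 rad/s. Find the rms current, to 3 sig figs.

346 mA

X_L = ωL = 582 Ω
X_C = 1/(ωC) = 297 Ω
Parallel: admittances add. Y = 1/(jωL) + jωC
Y = (0 + j0.00165) S
|Y| = 0.00165 S → |Z| = 1/|Y| = 607 Ω, ∠Z = −∠Y = -90.0°
I = V/|Z| = 210/607 = 346 mA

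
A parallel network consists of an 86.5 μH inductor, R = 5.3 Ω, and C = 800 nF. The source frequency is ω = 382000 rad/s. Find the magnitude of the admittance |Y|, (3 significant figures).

334 mS

X_L = ωL = 33.0 Ω
X_C = 1/(ωC) = 3.27 Ω
Parallel: admittances add. Y = 1/R + 1/(jωL) + jωC
Y = (0.189 + j0.275) S
|Y| = 0.334 S → |Z| = 1/|Y| = 3.00 Ω, ∠Z = −∠Y = -55.6°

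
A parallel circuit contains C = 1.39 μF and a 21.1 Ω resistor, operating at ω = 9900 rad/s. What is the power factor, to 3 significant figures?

X_C = 1/(ωC) = 72.7 Ω
Parallel: admittances add. Y = 1/R + jωC
Y = (0.0474 + j0.0138) S
|Y| = 0.0494 S → |Z| = 1/|Y| = 20.3 Ω, ∠Z = −∠Y = -16.2°
cos φ = cos(-16.2°) = 0.960

0.960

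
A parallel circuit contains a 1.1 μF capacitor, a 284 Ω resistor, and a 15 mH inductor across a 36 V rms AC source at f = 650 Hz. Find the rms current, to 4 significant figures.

444.4 mA

ω = 2πf = 4084 rad/s
X_L = ωL = 61.26 Ω
X_C = 1/(ωC) = 222.6 Ω
Parallel: admittances add. Y = 1/R + 1/(jωL) + jωC
Y = (0.003521 − j0.01183) S
|Y| = 0.01234 S → |Z| = 1/|Y| = 81.01 Ω, ∠Z = −∠Y = 73.43°
I = V/|Z| = 36/81.01 = 444.4 mA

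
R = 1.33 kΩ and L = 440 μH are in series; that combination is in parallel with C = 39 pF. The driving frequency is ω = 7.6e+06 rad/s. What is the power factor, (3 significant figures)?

X_L = ωL = 3340 Ω
X_C = 1/(ωC) = 3370 Ω
Branch 1 (R+jX_L): Z₁ = 1330 + j3340 Ω, |Z₁| = 3600 Ω
Branch 2 (−jX_C): Z₂ = −j3370 Ω
Parallel: Z = Z₁Z₂/(Z₁+Z₂), |Z| = 9130 Ω, ∠Z = -20.4°
cos φ = cos(-20.4°) = 0.937

0.937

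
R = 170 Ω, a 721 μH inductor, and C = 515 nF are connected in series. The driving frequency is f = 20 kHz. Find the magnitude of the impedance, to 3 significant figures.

ω = 2πf = 125700 rad/s
X_L = ωL = 90.6 Ω
X_C = 1/(ωC) = 15.5 Ω
Net reactance X = X_L − X_C = 75.2 Ω
Z = 170 + j75.2 Ω
|Z| = √(170² + 75.2²) = 186 Ω

186 Ω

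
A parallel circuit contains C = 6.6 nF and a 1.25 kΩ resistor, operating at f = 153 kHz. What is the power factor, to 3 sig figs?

0.125

ω = 2πf = 961300 rad/s
X_C = 1/(ωC) = 158 Ω
Parallel: admittances add. Y = 1/R + jωC
Y = (0.000800 + j0.00634) S
|Y| = 0.00639 S → |Z| = 1/|Y| = 156 Ω, ∠Z = −∠Y = -82.8°
cos φ = cos(-82.8°) = 0.125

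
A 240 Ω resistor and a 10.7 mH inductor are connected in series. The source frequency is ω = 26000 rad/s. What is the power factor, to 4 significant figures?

0.6532

X_L = ωL = 278.2 Ω
Z = 240.0 + j278.2 Ω
|Z| = √(240.0² + 278.2²) = 367.4 Ω
∠Z = arctan(278.2/240.0) = 49.22°
cos φ = cos(49.22°) = 0.6532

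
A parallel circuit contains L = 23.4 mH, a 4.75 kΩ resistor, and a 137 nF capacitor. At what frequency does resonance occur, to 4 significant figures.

2.811 kHz

ω₀ = 1/√(LC) = 1/√(0.0234 × 1.37e-07) = 17660 rad/s
f₀ = ω₀/(2π) = 2.811 kHz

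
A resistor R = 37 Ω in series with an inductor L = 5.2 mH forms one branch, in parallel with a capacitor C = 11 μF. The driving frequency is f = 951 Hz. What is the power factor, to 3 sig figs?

ω = 2πf = 5975 rad/s
X_L = ωL = 31.1 Ω
X_C = 1/(ωC) = 15.2 Ω
Branch 1 (R+jX_L): Z₁ = 37.0 + j31.1 Ω, |Z₁| = 48.3 Ω
Branch 2 (−jX_C): Z₂ = −j15.2 Ω
Parallel: Z = Z₁Z₂/(Z₁+Z₂), |Z| = 18.3 Ω, ∠Z = -73.2°
cos φ = cos(-73.2°) = 0.289

0.289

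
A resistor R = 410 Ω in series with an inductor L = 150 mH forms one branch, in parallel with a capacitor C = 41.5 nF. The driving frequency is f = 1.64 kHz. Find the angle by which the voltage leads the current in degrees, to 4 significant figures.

ω = 2πf = 10300 rad/s
X_L = ωL = 1546 Ω
X_C = 1/(ωC) = 2338 Ω
Branch 1 (R+jX_L): Z₁ = 410.0 + j1546 Ω, |Z₁| = 1599 Ω
Branch 2 (−jX_C): Z₂ = −j2338 Ω
Parallel: Z = Z₁Z₂/(Z₁+Z₂), |Z| = 4190 Ω, ∠Z = 47.80°

47.80°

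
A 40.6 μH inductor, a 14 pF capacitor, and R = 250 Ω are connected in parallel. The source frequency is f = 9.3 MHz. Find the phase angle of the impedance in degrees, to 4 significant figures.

-5.662°

ω = 2πf = 5.843e+07 rad/s
X_L = ωL = 2372 Ω
X_C = 1/(ωC) = 1222 Ω
Parallel: admittances add. Y = 1/R + 1/(jωL) + jωC
Y = (0.004000 + j0.0003966) S
|Y| = 0.004020 S → |Z| = 1/|Y| = 248.8 Ω, ∠Z = −∠Y = -5.662°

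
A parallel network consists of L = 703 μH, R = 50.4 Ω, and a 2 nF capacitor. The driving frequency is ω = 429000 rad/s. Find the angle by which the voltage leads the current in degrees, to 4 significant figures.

X_L = ωL = 301.6 Ω
X_C = 1/(ωC) = 1166 Ω
Parallel: admittances add. Y = 1/R + 1/(jωL) + jωC
Y = (0.01984 − j0.002458) S
|Y| = 0.01999 S → |Z| = 1/|Y| = 50.02 Ω, ∠Z = −∠Y = 7.061°

7.061°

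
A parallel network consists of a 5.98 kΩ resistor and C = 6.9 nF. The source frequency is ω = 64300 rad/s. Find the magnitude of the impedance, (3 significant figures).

X_C = 1/(ωC) = 2250 Ω
Parallel: admittances add. Y = 1/R + jωC
Y = (0.000167 + j0.000444) S
|Y| = 0.000474 S → |Z| = 1/|Y| = 2110 Ω, ∠Z = −∠Y = -69.3°

2110 Ω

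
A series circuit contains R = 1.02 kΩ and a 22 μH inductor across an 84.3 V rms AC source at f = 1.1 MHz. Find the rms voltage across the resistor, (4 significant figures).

83.38 V

ω = 2πf = 6.912e+06 rad/s
X_L = ωL = 152.1 Ω
Z = 1020 + j152.1 Ω
|Z| = √(1020² + 152.1²) = 1031 Ω
I = V/|Z| = 81.74 mA
V_R = I·|Z_R| = 0.08174 × 1020 = 83.38 V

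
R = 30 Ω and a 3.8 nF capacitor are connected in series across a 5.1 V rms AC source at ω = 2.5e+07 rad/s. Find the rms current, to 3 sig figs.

160 mA

X_C = 1/(ωC) = 10.5 Ω
Z = 30.0 − j10.5 Ω
|Z| = √(30.0² + 10.5²) = 31.8 Ω
I = V/|Z| = 5.1/31.8 = 160 mA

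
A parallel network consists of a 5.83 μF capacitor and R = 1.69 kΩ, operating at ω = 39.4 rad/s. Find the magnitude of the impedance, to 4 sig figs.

1575 Ω

X_C = 1/(ωC) = 4353 Ω
Parallel: admittances add. Y = 1/R + jωC
Y = (0.0005917 + j0.0002297) S
|Y| = 0.0006347 S → |Z| = 1/|Y| = 1575 Ω, ∠Z = −∠Y = -21.22°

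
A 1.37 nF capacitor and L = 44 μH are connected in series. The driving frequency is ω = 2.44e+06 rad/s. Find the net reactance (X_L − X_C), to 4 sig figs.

X_L = ωL = 107.4 Ω
X_C = 1/(ωC) = 299.2 Ω
X = 107.4 − 299.2 = -191.8 Ω

-191.8 Ω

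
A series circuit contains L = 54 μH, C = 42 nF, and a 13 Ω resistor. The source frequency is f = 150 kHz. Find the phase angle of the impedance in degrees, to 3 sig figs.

63.1°

ω = 2πf = 942500 rad/s
X_L = ωL = 50.9 Ω
X_C = 1/(ωC) = 25.3 Ω
Net reactance X = X_L − X_C = 25.6 Ω
Z = 13.0 + j25.6 Ω
|Z| = √(13.0² + 25.6²) = 28.7 Ω
∠Z = arctan(25.6/13.0) = 63.1°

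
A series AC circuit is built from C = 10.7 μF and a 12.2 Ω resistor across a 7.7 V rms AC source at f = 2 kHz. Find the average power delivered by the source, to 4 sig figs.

3.543 W

ω = 2πf = 12570 rad/s
X_C = 1/(ωC) = 7.437 Ω
Z = 12.20 − j7.437 Ω
|Z| = √(12.20² + 7.437²) = 14.29 Ω
∠Z = arctan(-7.437/12.20) = -31.37°
I = V/|Z| = 538.9 mA
P = VI cos φ = 7.7 × 0.5389 × cos(-31.37°) = 3.543 W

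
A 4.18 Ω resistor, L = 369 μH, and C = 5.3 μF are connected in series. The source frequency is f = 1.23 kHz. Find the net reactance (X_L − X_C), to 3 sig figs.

-21.6 Ω

ω = 2πf = 7728 rad/s
X_L = ωL = 2.85 Ω
X_C = 1/(ωC) = 24.4 Ω
X = 2.85 − 24.4 = -21.6 Ω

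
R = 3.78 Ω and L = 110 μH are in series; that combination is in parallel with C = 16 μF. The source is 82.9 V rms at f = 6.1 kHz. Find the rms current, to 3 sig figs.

41.1 A

ω = 2πf = 38330 rad/s
X_L = ωL = 4.22 Ω
X_C = 1/(ωC) = 1.63 Ω
Branch 1 (R+jX_L): Z₁ = 3.78 + j4.22 Ω, |Z₁| = 5.66 Ω
Branch 2 (−jX_C): Z₂ = −j1.63 Ω
Parallel: Z = Z₁Z₂/(Z₁+Z₂), |Z| = 2.02 Ω, ∠Z = -76.2°
I = V/|Z| = 82.9/2.02 = 41.1 A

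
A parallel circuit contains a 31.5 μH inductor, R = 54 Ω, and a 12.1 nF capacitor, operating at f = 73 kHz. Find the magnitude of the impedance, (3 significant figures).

15.1 Ω

ω = 2πf = 458700 rad/s
X_L = ωL = 14.4 Ω
X_C = 1/(ωC) = 180 Ω
Parallel: admittances add. Y = 1/R + 1/(jωL) + jωC
Y = (0.0185 − j0.0637) S
|Y| = 0.0663 S → |Z| = 1/|Y| = 15.1 Ω, ∠Z = −∠Y = 73.8°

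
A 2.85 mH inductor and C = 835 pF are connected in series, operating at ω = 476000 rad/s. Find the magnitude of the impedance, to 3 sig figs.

1160 Ω

X_L = ωL = 1360 Ω
X_C = 1/(ωC) = 2520 Ω
Net reactance X = X_L − X_C = -1160 Ω
Z = − j1160 Ω
|Z| = √(0² + 1160²) = 1160 Ω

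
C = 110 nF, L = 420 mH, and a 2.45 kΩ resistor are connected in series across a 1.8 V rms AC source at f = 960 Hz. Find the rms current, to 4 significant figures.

ω = 2πf = 6032 rad/s
X_L = ωL = 2533 Ω
X_C = 1/(ωC) = 1507 Ω
Net reactance X = X_L − X_C = 1026 Ω
Z = 2450 + j1026 Ω
|Z| = √(2450² + 1026²) = 2656 Ω
I = V/|Z| = 1.8/2656 = 677.6 μA

677.6 μA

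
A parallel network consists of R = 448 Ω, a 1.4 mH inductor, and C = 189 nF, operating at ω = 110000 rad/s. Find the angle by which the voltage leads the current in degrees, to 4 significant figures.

-81.13°

X_L = ωL = 154.0 Ω
X_C = 1/(ωC) = 48.10 Ω
Parallel: admittances add. Y = 1/R + 1/(jωL) + jωC
Y = (0.002232 + j0.01430) S
|Y| = 0.01447 S → |Z| = 1/|Y| = 69.11 Ω, ∠Z = −∠Y = -81.13°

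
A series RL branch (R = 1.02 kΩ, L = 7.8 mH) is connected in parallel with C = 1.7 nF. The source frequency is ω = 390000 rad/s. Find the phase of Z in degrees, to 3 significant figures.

-74.9°

X_L = ωL = 3040 Ω
X_C = 1/(ωC) = 1510 Ω
Branch 1 (R+jX_L): Z₁ = 1020 + j3040 Ω, |Z₁| = 3210 Ω
Branch 2 (−jX_C): Z₂ = −j1510 Ω
Parallel: Z = Z₁Z₂/(Z₁+Z₂), |Z| = 2630 Ω, ∠Z = -74.9°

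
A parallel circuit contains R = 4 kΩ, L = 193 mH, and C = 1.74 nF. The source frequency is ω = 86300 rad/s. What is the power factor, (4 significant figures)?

0.9407

X_L = ωL = 16660 Ω
X_C = 1/(ωC) = 6659 Ω
Parallel: admittances add. Y = 1/R + 1/(jωL) + jωC
Y = (0.0002500 + j9.012e-05) S
|Y| = 0.0002657 S → |Z| = 1/|Y| = 3763 Ω, ∠Z = −∠Y = -19.82°
cos φ = cos(-19.82°) = 0.9407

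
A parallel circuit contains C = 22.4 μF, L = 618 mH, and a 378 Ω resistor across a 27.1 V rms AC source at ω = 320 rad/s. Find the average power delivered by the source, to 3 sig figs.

1.94 W

X_L = ωL = 198 Ω
X_C = 1/(ωC) = 140 Ω
Parallel: admittances add. Y = 1/R + 1/(jωL) + jωC
Y = (0.00265 + j0.00211) S
|Y| = 0.00338 S → |Z| = 1/|Y| = 295 Ω, ∠Z = −∠Y = -38.6°
I = V/|Z| = 91.7 mA
P = VI cos φ = 27.1 × 0.0917 × cos(-38.6°) = 1.94 W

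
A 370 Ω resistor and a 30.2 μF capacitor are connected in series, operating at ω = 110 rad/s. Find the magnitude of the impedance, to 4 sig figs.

477.0 Ω

X_C = 1/(ωC) = 301.0 Ω
Z = 370.0 − j301.0 Ω
|Z| = √(370.0² + 301.0²) = 477.0 Ω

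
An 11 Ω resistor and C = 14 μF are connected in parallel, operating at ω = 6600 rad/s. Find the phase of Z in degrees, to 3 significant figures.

X_C = 1/(ωC) = 10.8 Ω
Parallel: admittances add. Y = 1/R + jωC
Y = (0.0909 + j0.0924) S
|Y| = 0.130 S → |Z| = 1/|Y| = 7.71 Ω, ∠Z = −∠Y = -45.5°

-45.5°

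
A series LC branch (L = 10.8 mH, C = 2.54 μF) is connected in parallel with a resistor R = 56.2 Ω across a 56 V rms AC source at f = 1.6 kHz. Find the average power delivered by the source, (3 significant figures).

ω = 2πf = 10050 rad/s
X_L = ωL = 109 Ω
X_C = 1/(ωC) = 39.2 Ω
Branch 1: Z₁ = R = 56.2 Ω
Branch 2 (series LC): Z₂ = j(X_L − X_C) = j69.4 Ω
Parallel: Z = Z₁Z₂/(Z₁+Z₂), |Z| = 43.7 Ω, ∠Z = 39.0°
I = V/|Z| = 1.28 A
P = VI cos φ = 56 × 1.28 × cos(39.0°) = 55.8 W

55.8 W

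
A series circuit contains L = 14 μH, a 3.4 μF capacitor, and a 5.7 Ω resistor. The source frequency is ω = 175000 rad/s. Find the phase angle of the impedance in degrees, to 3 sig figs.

X_L = ωL = 2.45 Ω
X_C = 1/(ωC) = 1.68 Ω
Net reactance X = X_L − X_C = 0.769 Ω
Z = 5.70 + j0.769 Ω
|Z| = √(5.70² + 0.769²) = 5.75 Ω
∠Z = arctan(0.769/5.70) = 7.69°

7.69°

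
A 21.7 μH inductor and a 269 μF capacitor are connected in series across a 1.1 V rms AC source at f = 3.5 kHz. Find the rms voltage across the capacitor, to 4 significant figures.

ω = 2πf = 21990 rad/s
X_L = ωL = 0.4772 Ω
X_C = 1/(ωC) = 0.1690 Ω
Net reactance X = X_L − X_C = 0.3082 Ω
Z = j0.3082 Ω
|Z| = √(0² + 0.3082²) = 0.3082 Ω
I = V/|Z| = 3.570 A
V_C = I·|Z_C| = 3.570 × 0.1690 = 0.6034 V

0.6034 V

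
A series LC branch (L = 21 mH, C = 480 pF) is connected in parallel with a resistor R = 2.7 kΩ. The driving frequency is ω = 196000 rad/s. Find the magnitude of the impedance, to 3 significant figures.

X_L = ωL = 4120 Ω
X_C = 1/(ωC) = 10600 Ω
Branch 1: Z₁ = R = 2700 Ω
Branch 2 (series LC): Z₂ = j(X_L − X_C) = −j6510 Ω
Parallel: Z = Z₁Z₂/(Z₁+Z₂), |Z| = 2490 Ω, ∠Z = -22.5°

2490 Ω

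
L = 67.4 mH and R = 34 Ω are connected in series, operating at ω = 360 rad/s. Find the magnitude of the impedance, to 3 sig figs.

41.8 Ω

X_L = ωL = 24.3 Ω
Z = 34.0 + j24.3 Ω
|Z| = √(34.0² + 24.3²) = 41.8 Ω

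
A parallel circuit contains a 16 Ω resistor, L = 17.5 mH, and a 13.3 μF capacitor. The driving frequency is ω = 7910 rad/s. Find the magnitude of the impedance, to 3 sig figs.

X_L = ωL = 138 Ω
X_C = 1/(ωC) = 9.51 Ω
Parallel: admittances add. Y = 1/R + 1/(jωL) + jωC
Y = (0.0625 + j0.0980) S
|Y| = 0.116 S → |Z| = 1/|Y| = 8.60 Ω, ∠Z = −∠Y = -57.5°

8.60 Ω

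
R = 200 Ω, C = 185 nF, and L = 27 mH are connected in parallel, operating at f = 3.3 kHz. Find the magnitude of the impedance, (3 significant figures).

185 Ω

ω = 2πf = 20730 rad/s
X_L = ωL = 560 Ω
X_C = 1/(ωC) = 261 Ω
Parallel: admittances add. Y = 1/R + 1/(jωL) + jωC
Y = (0.00500 + j0.00205) S
|Y| = 0.00540 S → |Z| = 1/|Y| = 185 Ω, ∠Z = −∠Y = -22.3°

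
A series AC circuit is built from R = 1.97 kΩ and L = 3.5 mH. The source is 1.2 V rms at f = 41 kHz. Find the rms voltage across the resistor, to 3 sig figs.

ω = 2πf = 257600 rad/s
X_L = ωL = 902 Ω
Z = 1970 + j902 Ω
|Z| = √(1970² + 902²) = 2170 Ω
I = V/|Z| = 554 μA
V_R = I·|Z_R| = 0.000554 × 1970 = 1.09 V

1.09 V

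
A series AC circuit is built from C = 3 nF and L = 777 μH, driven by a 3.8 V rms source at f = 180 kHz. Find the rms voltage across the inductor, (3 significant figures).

ω = 2πf = 1.131e+06 rad/s
X_L = ωL = 879 Ω
X_C = 1/(ωC) = 295 Ω
Net reactance X = X_L − X_C = 584 Ω
Z = j584 Ω
|Z| = √(0² + 584²) = 584 Ω
I = V/|Z| = 6.51 mA
V_L = I·|Z_L| = 0.00651 × 879 = 5.72 V

5.72 V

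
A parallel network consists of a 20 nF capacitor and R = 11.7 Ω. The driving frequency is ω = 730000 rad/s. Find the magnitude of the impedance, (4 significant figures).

11.53 Ω

X_C = 1/(ωC) = 68.49 Ω
Parallel: admittances add. Y = 1/R + jωC
Y = (0.08547 + j0.01460) S
|Y| = 0.08671 S → |Z| = 1/|Y| = 11.53 Ω, ∠Z = −∠Y = -9.694°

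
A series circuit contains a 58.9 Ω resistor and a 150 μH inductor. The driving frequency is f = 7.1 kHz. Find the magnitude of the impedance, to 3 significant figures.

59.3 Ω

ω = 2πf = 44610 rad/s
X_L = ωL = 6.69 Ω
Z = 58.9 + j6.69 Ω
|Z| = √(58.9² + 6.69²) = 59.3 Ω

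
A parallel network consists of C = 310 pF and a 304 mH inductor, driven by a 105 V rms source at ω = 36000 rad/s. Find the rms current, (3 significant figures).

8.42 mA

X_L = ωL = 10900 Ω
X_C = 1/(ωC) = 89600 Ω
Parallel: admittances add. Y = 1/(jωL) + jωC
Y = (0 − j8.02e-05) S
|Y| = 8.02e-05 S → |Z| = 1/|Y| = 12500 Ω, ∠Z = −∠Y = 90.0°
I = V/|Z| = 105/12500 = 8.42 mA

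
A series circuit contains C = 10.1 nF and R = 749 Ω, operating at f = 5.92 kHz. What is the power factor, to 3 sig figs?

ω = 2πf = 37200 rad/s
X_C = 1/(ωC) = 2660 Ω
Z = 749 − j2660 Ω
|Z| = √(749² + 2660²) = 2770 Ω
∠Z = arctan(-2660/749) = -74.3°
cos φ = cos(-74.3°) = 0.271

0.271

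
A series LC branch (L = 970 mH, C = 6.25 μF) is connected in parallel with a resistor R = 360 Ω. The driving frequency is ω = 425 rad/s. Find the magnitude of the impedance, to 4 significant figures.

35.60 Ω

X_L = ωL = 412.2 Ω
X_C = 1/(ωC) = 376.5 Ω
Branch 1: Z₁ = R = 360.0 Ω
Branch 2 (series LC): Z₂ = j(X_L − X_C) = j35.78 Ω
Parallel: Z = Z₁Z₂/(Z₁+Z₂), |Z| = 35.60 Ω, ∠Z = 84.32°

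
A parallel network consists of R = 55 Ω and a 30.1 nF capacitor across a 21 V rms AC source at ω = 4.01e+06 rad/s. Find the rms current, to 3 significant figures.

X_C = 1/(ωC) = 8.28 Ω
Parallel: admittances add. Y = 1/R + jωC
Y = (0.0182 + j0.121) S
|Y| = 0.122 S → |Z| = 1/|Y| = 8.19 Ω, ∠Z = −∠Y = -81.4°
I = V/|Z| = 21/8.19 = 2.56 A

2.56 A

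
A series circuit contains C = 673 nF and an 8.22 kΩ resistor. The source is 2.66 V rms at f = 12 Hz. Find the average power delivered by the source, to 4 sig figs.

127.6 μW

ω = 2πf = 75.40 rad/s
X_C = 1/(ωC) = 19710 Ω
Z = 8220 − j19710 Ω
|Z| = √(8220² + 19710²) = 21350 Ω
∠Z = arctan(-19710/8220) = -67.36°
I = V/|Z| = 124.6 μA
P = VI cos φ = 2.66 × 0.0001246 × cos(-67.36°) = 127.6 μW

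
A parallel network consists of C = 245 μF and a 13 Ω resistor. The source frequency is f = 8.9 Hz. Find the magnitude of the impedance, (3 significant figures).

12.8 Ω

ω = 2πf = 55.92 rad/s
X_C = 1/(ωC) = 73.0 Ω
Parallel: admittances add. Y = 1/R + jωC
Y = (0.0769 + j0.0137) S
|Y| = 0.0781 S → |Z| = 1/|Y| = 12.8 Ω, ∠Z = −∠Y = -10.1°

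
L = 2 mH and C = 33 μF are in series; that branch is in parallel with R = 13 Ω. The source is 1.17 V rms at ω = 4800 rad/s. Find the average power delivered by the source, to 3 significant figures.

105 mW

X_L = ωL = 9.60 Ω
X_C = 1/(ωC) = 6.31 Ω
Branch 1: Z₁ = R = 13.0 Ω
Branch 2 (series LC): Z₂ = j(X_L − X_C) = j3.29 Ω
Parallel: Z = Z₁Z₂/(Z₁+Z₂), |Z| = 3.19 Ω, ∠Z = 75.8°
I = V/|Z| = 367 mA
P = VI cos φ = 1.17 × 0.367 × cos(75.8°) = 105 mW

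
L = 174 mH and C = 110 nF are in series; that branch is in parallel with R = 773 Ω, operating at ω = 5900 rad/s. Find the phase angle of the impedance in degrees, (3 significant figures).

-56.4°

X_L = ωL = 1030 Ω
X_C = 1/(ωC) = 1540 Ω
Branch 1: Z₁ = R = 773 Ω
Branch 2 (series LC): Z₂ = j(X_L − X_C) = −j514 Ω
Parallel: Z = Z₁Z₂/(Z₁+Z₂), |Z| = 428 Ω, ∠Z = -56.4°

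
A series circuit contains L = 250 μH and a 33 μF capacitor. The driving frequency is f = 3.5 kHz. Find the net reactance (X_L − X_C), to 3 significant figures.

4.12 Ω

ω = 2πf = 21990 rad/s
X_L = ωL = 5.50 Ω
X_C = 1/(ωC) = 1.38 Ω
X = 5.50 − 1.38 = 4.12 Ω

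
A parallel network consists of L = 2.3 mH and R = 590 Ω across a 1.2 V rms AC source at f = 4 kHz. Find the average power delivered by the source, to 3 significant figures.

2.44 mW

ω = 2πf = 25130 rad/s
X_L = ωL = 57.8 Ω
Parallel: admittances add. Y = 1/R + 1/(jωL)
Y = (0.00169 − j0.0173) S
|Y| = 0.0174 S → |Z| = 1/|Y| = 57.5 Ω, ∠Z = −∠Y = 84.4°
I = V/|Z| = 20.9 mA
P = VI cos φ = 1.2 × 0.0209 × cos(84.4°) = 2.44 mW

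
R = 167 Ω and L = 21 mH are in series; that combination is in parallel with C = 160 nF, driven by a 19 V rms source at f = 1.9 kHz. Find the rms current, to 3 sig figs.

38.5 mA

ω = 2πf = 11940 rad/s
X_L = ωL = 251 Ω
X_C = 1/(ωC) = 524 Ω
Branch 1 (R+jX_L): Z₁ = 167 + j251 Ω, |Z₁| = 301 Ω
Branch 2 (−jX_C): Z₂ = −j524 Ω
Parallel: Z = Z₁Z₂/(Z₁+Z₂), |Z| = 493 Ω, ∠Z = 24.9°
I = V/|Z| = 19/493 = 38.5 mA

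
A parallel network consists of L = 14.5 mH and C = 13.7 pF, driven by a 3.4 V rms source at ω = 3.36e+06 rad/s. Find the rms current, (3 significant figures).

X_L = ωL = 48700 Ω
X_C = 1/(ωC) = 21700 Ω
Parallel: admittances add. Y = 1/(jωL) + jωC
Y = (0 + j2.55e-05) S
|Y| = 2.55e-05 S → |Z| = 1/|Y| = 39200 Ω, ∠Z = −∠Y = -90.0°
I = V/|Z| = 3.4/39200 = 86.7 μA

86.7 μA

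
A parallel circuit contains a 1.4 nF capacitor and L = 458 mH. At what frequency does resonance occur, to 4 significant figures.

ω₀ = 1/√(LC) = 1/√(0.458 × 1.4e-09) = 39490 rad/s
f₀ = ω₀/(2π) = 6.285 kHz

6.285 kHz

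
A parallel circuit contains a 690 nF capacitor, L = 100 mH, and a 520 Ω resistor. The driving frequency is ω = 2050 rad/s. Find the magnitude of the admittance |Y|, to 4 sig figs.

X_L = ωL = 205.0 Ω
X_C = 1/(ωC) = 707.0 Ω
Parallel: admittances add. Y = 1/R + 1/(jωL) + jωC
Y = (0.001923 − j0.003464) S
|Y| = 0.003962 S → |Z| = 1/|Y| = 252.4 Ω, ∠Z = −∠Y = 60.96°

3.962 mS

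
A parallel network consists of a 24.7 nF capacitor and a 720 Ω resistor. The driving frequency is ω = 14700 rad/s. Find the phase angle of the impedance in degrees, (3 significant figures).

-14.7°

X_C = 1/(ωC) = 2750 Ω
Parallel: admittances add. Y = 1/R + jωC
Y = (0.00139 + j0.000363) S
|Y| = 0.00144 S → |Z| = 1/|Y| = 697 Ω, ∠Z = −∠Y = -14.7°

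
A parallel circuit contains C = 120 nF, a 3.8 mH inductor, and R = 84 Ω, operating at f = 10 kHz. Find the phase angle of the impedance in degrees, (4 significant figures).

ω = 2πf = 62830 rad/s
X_L = ωL = 238.8 Ω
X_C = 1/(ωC) = 132.6 Ω
Parallel: admittances add. Y = 1/R + 1/(jωL) + jωC
Y = (0.01190 + j0.003352) S
|Y| = 0.01237 S → |Z| = 1/|Y| = 80.86 Ω, ∠Z = −∠Y = -15.72°

-15.72°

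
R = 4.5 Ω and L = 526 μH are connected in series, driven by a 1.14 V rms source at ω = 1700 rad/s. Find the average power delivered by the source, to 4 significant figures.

277.8 mW

X_L = ωL = 0.8942 Ω
Z = 4.500 + j0.8942 Ω
|Z| = √(4.500² + 0.8942²) = 4.588 Ω
∠Z = arctan(0.8942/4.500) = 11.24°
I = V/|Z| = 248.5 mA
P = VI cos φ = 1.14 × 0.2485 × cos(11.24°) = 277.8 mW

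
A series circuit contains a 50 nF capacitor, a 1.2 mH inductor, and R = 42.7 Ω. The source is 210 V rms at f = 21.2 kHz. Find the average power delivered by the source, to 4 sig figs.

ω = 2πf = 133200 rad/s
X_L = ωL = 159.8 Ω
X_C = 1/(ωC) = 150.1 Ω
Net reactance X = X_L − X_C = 9.698 Ω
Z = 42.70 + j9.698 Ω
|Z| = √(42.70² + 9.698²) = 43.79 Ω
∠Z = arctan(9.698/42.70) = 12.80°
I = V/|Z| = 4.796 A
P = VI cos φ = 210 × 4.796 × cos(12.80°) = 982.1 W

982.1 W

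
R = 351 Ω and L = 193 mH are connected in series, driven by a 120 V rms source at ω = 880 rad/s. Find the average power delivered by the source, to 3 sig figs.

X_L = ωL = 170 Ω
Z = 351 + j170 Ω
|Z| = √(351² + 170²) = 390 Ω
∠Z = arctan(170/351) = 25.8°
I = V/|Z| = 308 mA
P = VI cos φ = 120 × 0.308 × cos(25.8°) = 33.2 W

33.2 W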